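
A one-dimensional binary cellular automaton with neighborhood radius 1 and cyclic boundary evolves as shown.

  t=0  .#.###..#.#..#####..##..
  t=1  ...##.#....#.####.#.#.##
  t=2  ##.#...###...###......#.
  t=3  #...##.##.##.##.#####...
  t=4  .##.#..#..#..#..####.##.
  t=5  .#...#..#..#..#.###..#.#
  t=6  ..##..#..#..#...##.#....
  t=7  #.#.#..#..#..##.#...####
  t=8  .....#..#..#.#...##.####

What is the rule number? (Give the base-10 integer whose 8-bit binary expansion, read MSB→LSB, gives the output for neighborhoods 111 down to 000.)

  nb ###: next=#  (t=0,i=4, bit7=1)
  nb ##.: next=.  (t=0,i=5, bit6=0)
  nb #.#: next=.  (t=0,i=2, bit5=0)
  nb #..: next=#  (t=0,i=6, bit4=1)
  nb .##: next=#  (t=0,i=3, bit3=1)
  nb .#.: next=.  (t=0,i=1, bit2=0)
  nb ..#: next=.  (t=0,i=0, bit1=0)
  nb ...: next=#  (t=0,i=23, bit0=1)
  bits 10011001 = 153

153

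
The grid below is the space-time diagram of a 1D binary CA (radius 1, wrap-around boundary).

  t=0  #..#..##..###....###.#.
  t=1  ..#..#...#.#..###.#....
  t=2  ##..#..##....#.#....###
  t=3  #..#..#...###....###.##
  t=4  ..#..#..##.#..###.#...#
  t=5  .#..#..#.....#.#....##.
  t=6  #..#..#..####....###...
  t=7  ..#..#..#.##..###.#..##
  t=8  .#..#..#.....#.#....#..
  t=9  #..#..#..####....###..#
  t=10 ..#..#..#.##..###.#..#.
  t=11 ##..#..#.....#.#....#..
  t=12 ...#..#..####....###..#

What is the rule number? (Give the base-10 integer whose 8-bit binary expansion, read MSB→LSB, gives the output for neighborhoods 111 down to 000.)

131

  ### -> #   bit 7 = 1  t=0,i=11
  ##. -> .   bit 6 = 0  t=0,i=7
  #.# -> .   bit 5 = 0  t=0,i=20
  #.. -> .   bit 4 = 0  t=0,i=1
  .## -> .   bit 3 = 0  t=0,i=6
  .#. -> .   bit 2 = 0  t=0,i=0
  ..# -> #   bit 1 = 1  t=0,i=2
  ... -> #   bit 0 = 1  t=0,i=14
  bits 10000011 = 131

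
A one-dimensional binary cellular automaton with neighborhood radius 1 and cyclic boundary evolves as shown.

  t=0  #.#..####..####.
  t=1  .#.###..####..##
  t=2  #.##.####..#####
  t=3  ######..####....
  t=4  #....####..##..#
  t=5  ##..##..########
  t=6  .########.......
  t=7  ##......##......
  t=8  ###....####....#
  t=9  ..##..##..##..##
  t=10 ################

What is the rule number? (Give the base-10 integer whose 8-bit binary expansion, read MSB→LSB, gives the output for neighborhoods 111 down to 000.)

  ### -> .   bit 7 = 0  t=0,i=6
  ##. -> #   bit 6 = 1  t=0,i=8
  #.# -> #   bit 5 = 1  t=0,i=1
  #.. -> #   bit 4 = 1  t=0,i=3
  .## -> #   bit 3 = 1  t=0,i=5
  .#. -> .   bit 2 = 0  t=0,i=0
  ..# -> #   bit 1 = 1  t=0,i=4
  ... -> .   bit 0 = 0  t=3,i=13
  bits 01111010 = 122

122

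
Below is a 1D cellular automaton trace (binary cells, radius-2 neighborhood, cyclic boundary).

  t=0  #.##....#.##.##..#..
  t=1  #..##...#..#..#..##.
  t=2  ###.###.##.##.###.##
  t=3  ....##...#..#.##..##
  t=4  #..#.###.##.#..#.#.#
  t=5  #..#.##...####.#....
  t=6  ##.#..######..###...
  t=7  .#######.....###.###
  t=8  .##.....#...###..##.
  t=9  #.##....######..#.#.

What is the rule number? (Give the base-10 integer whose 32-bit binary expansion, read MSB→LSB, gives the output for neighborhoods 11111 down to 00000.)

  #####|.  b31=0 t=2,i=0
  ####.|.  b30=0 t=2,i=1
  ###.#|.  b29=0 t=2,i=2
  ###..|.  b28=0 t=6,i=11
  ##.##|.  b27=0 t=0,i=12
  ##.#.|#  b26=1 t=1,i=19
  ##..#|.  b25=0 t=0,i=15
  ##...|#  b24=1 t=0,i=4
  #.###|#  b23=1 t=2,i=4
  #.##.|.  b22=0 t=0,i=2
  #.#.#|.  b21=0 t=4,i=17
  #.#..|#  b20=1 t=1,i=0
  #..##|#  b19=1 t=1,i=2
  #..#.|.  b18=0 t=0,i=16
  #...#|#  b17=1 t=1,i=6
  #....|.  b16=0 t=0,i=5
  .####|#  b15=1 t=2,i=19
  .###.|#  b14=1 t=2,i=5
  .##.#|#  b13=1 t=0,i=11
  .##..|#  b12=1 t=0,i=3
  .#.##|.  b11=0 t=0,i=1
  .#.#.|.  b10=0 t=4,i=16
  .#..#|#  b9=1 t=0,i=18
  .#...|#  b8=1 t=5,i=16
  ..###|#  b7=1 t=5,i=10
  ..##.|.  b6=0 t=1,i=3
  ..#.#|#  b5=1 t=0,i=0
  ..#..|#  b4=1 t=0,i=17
  ...##|#  b3=1 t=3,i=3
  ...#.|.  b2=0 t=0,i=7
  ....#|.  b1=0 t=0,i=6
  .....|.  b0=0 t=7,i=10
  bits 00000101100110101111001110111000 = 94041016

94041016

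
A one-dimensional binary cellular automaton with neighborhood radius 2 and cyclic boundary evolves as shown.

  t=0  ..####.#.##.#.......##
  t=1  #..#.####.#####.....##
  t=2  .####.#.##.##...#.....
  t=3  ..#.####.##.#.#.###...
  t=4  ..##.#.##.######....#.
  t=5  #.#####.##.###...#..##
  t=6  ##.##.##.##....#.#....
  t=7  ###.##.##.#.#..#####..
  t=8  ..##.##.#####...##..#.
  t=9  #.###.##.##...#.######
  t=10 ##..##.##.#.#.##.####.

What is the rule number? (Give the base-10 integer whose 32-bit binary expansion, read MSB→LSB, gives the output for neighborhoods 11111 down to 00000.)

2922888560

  nb #####: next=#  (t=1,i=12, bit31=1)
  nb ####.: next=.  (t=0,i=4, bit30=0)
  nb ###.#: next=#  (t=0,i=5, bit29=1)
  nb ###..: next=.  (t=1,i=0, bit28=0)
  nb ##.##: next=#  (t=1,i=9, bit27=1)
  nb ##.#.: next=#  (t=0,i=6, bit26=1)
  nb ##..#: next=#  (t=0,i=0, bit25=1)
  nb ##...: next=.  (t=1,i=15, bit24=0)
  nb #.###: next=.  (t=1,i=5, bit23=0)
  nb #.##.: next=.  (t=0,i=9, bit22=0)
  nb #.#.#: next=#  (t=0,i=7, bit21=1)
  nb #.#..: next=#  (t=0,i=12, bit20=1)
  nb #..##: next=.  (t=0,i=1, bit19=0)
  nb #..#.: next=#  (t=1,i=2, bit18=1)
  nb #...#: next=#  (t=2,i=14, bit17=1)
  nb #....: next=#  (t=0,i=14, bit16=1)
  nb .####: next=#  (t=0,i=3, bit15=1)
  nb .###.: next=.  (t=1,i=21, bit14=0)
  nb .##.#: next=#  (t=0,i=10, bit13=1)
  nb .##..: next=#  (t=0,i=21, bit12=1)
  nb .#.##: next=#  (t=0,i=8, bit11=1)
  nb .#.#.: next=#  (t=3,i=13, bit10=1)
  nb .#..#: next=.  (t=5,i=18, bit9=0)
  nb .#...: next=#  (t=0,i=13, bit8=1)
  nb ..###: next=.  (t=0,i=2, bit7=0)
  nb ..##.: next=#  (t=0,i=20, bit6=1)
  nb ..#.#: next=#  (t=1,i=3, bit5=1)
  nb ..#..: next=#  (t=2,i=16, bit4=1)
  nb ...##: next=.  (t=0,i=19, bit3=0)
  nb ...#.: next=.  (t=2,i=15, bit2=0)
  nb ....#: next=.  (t=0,i=18, bit1=0)
  nb .....: next=.  (t=0,i=15, bit0=0)
  bits 10101110001101111011110101110000 = 2922888560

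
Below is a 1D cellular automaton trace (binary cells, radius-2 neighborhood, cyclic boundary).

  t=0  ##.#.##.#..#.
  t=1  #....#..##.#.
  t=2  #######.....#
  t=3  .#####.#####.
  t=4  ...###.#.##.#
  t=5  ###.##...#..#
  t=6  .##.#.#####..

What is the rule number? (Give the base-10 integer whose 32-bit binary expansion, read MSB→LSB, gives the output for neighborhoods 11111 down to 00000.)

  nb #####: next=#  (t=2,i=1, bit31=1)
  nb ####.: next=#  (t=2,i=5, bit30=1)
  nb ###.#: next=#  (t=3,i=5, bit29=1)
  nb ###..: next=.  (t=2,i=6, bit28=0)
  nb ##.##: next=.  (t=3,i=6, bit27=0)
  nb ##.#.: next=.  (t=0,i=2, bit26=0)
  nb ##..#: next=#  (t=3,i=12, bit25=1)
  nb ##...: next=#  (t=2,i=7, bit24=1)
  nb #.###: next=#  (t=3,i=7, bit23=1)
  nb #.##.: next=#  (t=0,i=0, bit22=1)
  nb #.#.#: next=.  (t=0,i=3, bit21=0)
  nb #.#..: next=#  (t=0,i=8, bit20=1)
  nb #..##: next=.  (t=1,i=7, bit19=0)
  nb #..#.: next=.  (t=0,i=10, bit18=0)
  nb #...#: next=#  (t=4,i=1, bit17=1)
  nb #....: next=#  (t=1,i=2, bit16=1)
  nb .####: next=.  (t=2,i=0, bit15=0)
  nb .###.: next=#  (t=4,i=4, bit14=1)
  nb .##.#: next=.  (t=0,i=1, bit13=0)
  nb .##..: next=.  (t=5,i=5, bit12=0)
  nb .#.##: next=.  (t=0,i=4, bit11=0)
  nb .#.#.: next=#  (t=1,i=12, bit10=1)
  nb .#..#: next=#  (t=0,i=9, bit9=1)
  nb .#...: next=#  (t=1,i=1, bit8=1)
  nb ..###: next=.  (t=2,i=12, bit7=0)
  nb ..##.: next=.  (t=1,i=8, bit6=0)
  nb ..#.#: next=#  (t=0,i=11, bit5=1)
  nb ..#..: next=#  (t=1,i=5, bit4=1)
  nb ...##: next=#  (t=2,i=11, bit3=1)
  nb ...#.: next=#  (t=1,i=4, bit2=1)
  nb ....#: next=#  (t=1,i=3, bit1=1)
  nb .....: next=#  (t=2,i=9, bit0=1)
  bits 11100011110100110100011100111111 = 3822274367

3822274367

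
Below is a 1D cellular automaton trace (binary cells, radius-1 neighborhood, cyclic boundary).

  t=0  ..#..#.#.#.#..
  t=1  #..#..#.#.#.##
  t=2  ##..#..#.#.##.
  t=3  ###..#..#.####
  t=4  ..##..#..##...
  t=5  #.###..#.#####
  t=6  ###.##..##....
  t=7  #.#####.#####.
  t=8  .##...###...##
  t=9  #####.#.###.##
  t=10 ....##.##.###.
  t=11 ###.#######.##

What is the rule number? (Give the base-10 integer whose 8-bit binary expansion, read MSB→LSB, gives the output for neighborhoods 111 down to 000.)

121

  ###|.  b7=0 t=1,i=13
  ##.|#  b6=1 t=1,i=0
  #.#|#  b5=1 t=0,i=6
  #..|#  b4=1 t=0,i=3
  .##|#  b3=1 t=1,i=12
  .#.|.  b2=0 t=0,i=2
  ..#|.  b1=0 t=0,i=1
  ...|#  b0=1 t=0,i=0
  bits 01111001 = 121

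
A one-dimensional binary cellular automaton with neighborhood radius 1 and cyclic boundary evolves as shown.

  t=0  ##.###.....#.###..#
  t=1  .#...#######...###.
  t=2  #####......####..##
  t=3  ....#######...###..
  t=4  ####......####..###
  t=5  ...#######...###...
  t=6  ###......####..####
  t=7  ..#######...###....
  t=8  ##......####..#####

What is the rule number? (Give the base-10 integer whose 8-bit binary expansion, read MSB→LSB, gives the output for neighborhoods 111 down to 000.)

87

  nb ###: next=.  (t=0,i=0, bit7=0)
  nb ##.: next=#  (t=0,i=1, bit6=1)
  nb #.#: next=.  (t=0,i=2, bit5=0)
  nb #..: next=#  (t=0,i=6, bit4=1)
  nb .##: next=.  (t=0,i=3, bit3=0)
  nb .#.: next=#  (t=0,i=11, bit2=1)
  nb ..#: next=#  (t=0,i=10, bit1=1)
  nb ...: next=#  (t=0,i=7, bit0=1)
  bits 01010111 = 87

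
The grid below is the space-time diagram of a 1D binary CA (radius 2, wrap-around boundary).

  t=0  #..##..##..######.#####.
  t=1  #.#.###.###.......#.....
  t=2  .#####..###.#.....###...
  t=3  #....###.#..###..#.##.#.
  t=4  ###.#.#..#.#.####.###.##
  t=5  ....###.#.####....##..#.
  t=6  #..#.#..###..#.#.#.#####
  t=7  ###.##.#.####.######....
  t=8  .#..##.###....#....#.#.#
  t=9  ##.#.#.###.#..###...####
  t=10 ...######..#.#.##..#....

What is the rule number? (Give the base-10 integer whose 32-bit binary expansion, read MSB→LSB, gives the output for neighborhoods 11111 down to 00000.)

  [31] ##### => .  t=0,i=13
  [30] ####. => .  t=0,i=15
  [29] ###.# => .  t=0,i=16
  [28] ###.. => #  t=1,i=10
  [27] ##.## => .  t=0,i=17
  [26] ##.#. => .  t=0,i=23
  [25] ##..# => #  t=0,i=5
  [24] ##... => .  t=1,i=11
  [23] #.### => #  t=0,i=18
  [22] #.##. => #  t=3,i=19
  [21] #.#.# => #  t=1,i=2
  [20] #.#.. => #  t=0,i=0
  [19] #..## => #  t=0,i=2
  [18] #..#. => #  t=3,i=16
  [17] #...# => .  t=9,i=18
  [16] #.... => #  t=1,i=12
  [15] .#### => .  t=0,i=12
  [14] .###. => #  t=1,i=5
  [13] .##.# => #  t=3,i=20
  [12] .##.. => #  t=0,i=4
  [11] .#.## => #  t=1,i=3
  [10] .#.#. => #  t=1,i=1
  [9] .#..# => .  t=0,i=1
  [8] .#... => #  t=1,i=19
  [7] ..### => .  t=0,i=11
  [6] ..##. => .  t=0,i=3
  [5] ..#.# => .  t=1,i=0
  [4] ..#.. => #  t=1,i=18
  [3] ...## => #  t=2,i=0
  [2] ...#. => .  t=1,i=17
  [1] ....# => .  t=1,i=16
  [0] ..... => .  t=1,i=13
  bits 00010010111111010111110100011000 = 318602520

318602520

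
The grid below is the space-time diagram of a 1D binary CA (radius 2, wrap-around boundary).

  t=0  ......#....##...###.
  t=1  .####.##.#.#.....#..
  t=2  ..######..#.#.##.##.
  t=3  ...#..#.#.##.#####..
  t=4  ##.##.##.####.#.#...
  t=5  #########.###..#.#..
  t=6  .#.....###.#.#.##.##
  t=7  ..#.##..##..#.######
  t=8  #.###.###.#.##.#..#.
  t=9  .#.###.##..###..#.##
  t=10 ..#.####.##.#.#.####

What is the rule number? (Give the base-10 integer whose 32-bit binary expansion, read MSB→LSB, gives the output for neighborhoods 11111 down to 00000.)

1783164787

  nb #####: next=.  (t=2,i=4, bit31=0)
  nb ####.: next=#  (t=1,i=3, bit30=1)
  nb ###.#: next=#  (t=1,i=4, bit29=1)
  nb ###..: next=.  (t=0,i=18, bit28=0)
  nb ##.##: next=#  (t=1,i=5, bit27=1)
  nb ##.#.: next=.  (t=1,i=8, bit26=0)
  nb ##..#: next=#  (t=2,i=8, bit25=1)
  nb ##...: next=.  (t=0,i=13, bit24=0)
  nb #.###: next=.  (t=3,i=13, bit23=0)
  nb #.##.: next=#  (t=1,i=6, bit22=1)
  nb #.#.#: next=.  (t=1,i=9, bit21=0)
  nb #.#..: next=.  (t=1,i=11, bit20=0)
  nb #..##: next=#  (t=5,i=19, bit19=1)
  nb #..#.: next=.  (t=2,i=9, bit18=0)
  nb #...#: next=.  (t=0,i=14, bit17=0)
  nb #....: next=.  (t=0,i=0, bit16=0)
  nb .####: next=#  (t=1,i=2, bit15=1)
  nb .###.: next=#  (t=0,i=17, bit14=1)
  nb .##.#: next=#  (t=1,i=7, bit13=1)
  nb .##..: next=.  (t=0,i=12, bit12=0)
  nb .#.##: next=#  (t=2,i=13, bit11=1)
  nb .#.#.: next=#  (t=1,i=10, bit10=1)
  nb .#..#: next=#  (t=3,i=4, bit9=1)
  nb .#...: next=#  (t=0,i=7, bit8=1)
  nb ..###: next=.  (t=0,i=16, bit7=0)
  nb ..##.: next=#  (t=0,i=11, bit6=1)
  nb ..#.#: next=#  (t=2,i=10, bit5=1)
  nb ..#..: next=#  (t=0,i=6, bit4=1)
  nb ...##: next=.  (t=0,i=10, bit3=0)
  nb ...#.: next=.  (t=0,i=5, bit2=0)
  nb ....#: next=#  (t=0,i=4, bit1=1)
  nb .....: next=#  (t=0,i=1, bit0=1)
  bits 01101010010010001110111101110011 = 1783164787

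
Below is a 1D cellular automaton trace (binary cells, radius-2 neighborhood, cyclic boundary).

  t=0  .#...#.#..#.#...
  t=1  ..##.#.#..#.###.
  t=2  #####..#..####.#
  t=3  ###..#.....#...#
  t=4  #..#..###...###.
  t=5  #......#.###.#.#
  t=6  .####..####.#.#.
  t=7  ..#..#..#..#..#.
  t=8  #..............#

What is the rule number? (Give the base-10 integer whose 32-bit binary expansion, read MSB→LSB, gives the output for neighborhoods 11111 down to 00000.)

  [31] ##### => #  t=2,i=1
  [30] ####. => .  t=2,i=3
  [29] ###.# => .  t=2,i=13
  [28] ###.. => .  t=1,i=14
  [27] ##.## => .  t=2,i=14
  [26] ##.#. => #  t=1,i=4
  [25] ##..# => #  t=2,i=5
  [24] ##... => #  t=1,i=15
  [23] #.### => #  t=1,i=12
  [22] #.##. => .  t=5,i=15
  [21] #.#.# => .  t=1,i=5
  [20] #.#.. => #  t=0,i=7
  [19] #..## => .  t=2,i=9
  [18] #..#. => .  t=0,i=9
  [17] #...# => #  t=0,i=3
  [16] #.... => #  t=0,i=14
  [15] .#### => #  t=2,i=0
  [14] .###. => #  t=1,i=13
  [13] .##.# => #  t=1,i=3
  [12] .##.. => .  t=5,i=0
  [11] .#.## => #  t=1,i=11
  [10] .#.#. => .  t=0,i=6
  [9] .#..# => .  t=0,i=8
  [8] .#... => #  t=0,i=2
  [7] ..### => .  t=2,i=10
  [6] ..##. => #  t=1,i=2
  [5] ..#.# => #  t=0,i=5
  [4] ..#.. => .  t=0,i=1
  [3] ...## => #  t=1,i=1
  [2] ...#. => .  t=0,i=0
  [1] ....# => .  t=0,i=15
  [0] ..... => #  t=3,i=8
  bits 10000111100100111110100101101001 = 2274617705

2274617705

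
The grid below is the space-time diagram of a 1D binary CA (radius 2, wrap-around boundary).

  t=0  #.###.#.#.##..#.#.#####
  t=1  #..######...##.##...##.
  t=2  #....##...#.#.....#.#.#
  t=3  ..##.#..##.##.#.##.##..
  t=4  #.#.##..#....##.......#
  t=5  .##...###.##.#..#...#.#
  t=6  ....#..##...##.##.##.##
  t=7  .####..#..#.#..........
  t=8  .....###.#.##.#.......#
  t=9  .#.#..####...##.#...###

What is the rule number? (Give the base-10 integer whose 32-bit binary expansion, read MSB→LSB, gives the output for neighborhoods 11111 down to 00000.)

  ##### -> #   bit 31 = 1  t=0,i=20
  ####. -> .   bit 30 = 0  t=0,i=22
  ###.# -> #   bit 29 = 1  t=0,i=0
  ###.. -> .   bit 28 = 0  t=1,i=8
  ##.## -> .   bit 27 = 0  t=0,i=1
  ##.#. -> #   bit 26 = 1  t=0,i=5
  ##..# -> #   bit 25 = 1  t=0,i=12
  ##... -> .   bit 24 = 0  t=1,i=9
  #.### -> .   bit 23 = 0  t=0,i=2
  #.##. -> .   bit 22 = 0  t=0,i=10
  #.#.# -> #   bit 21 = 1  t=0,i=6
  #.#.. -> #   bit 20 = 1  t=1,i=0
  #..## -> .   bit 19 = 0  t=1,i=2
  #..#. -> #   bit 18 = 1  t=0,i=13
  #...# -> #   bit 17 = 1  t=1,i=10
  #.... -> #   bit 16 = 1  t=2,i=2
  .#### -> .   bit 15 = 0  t=0,i=19
  .###. -> #   bit 14 = 1  t=0,i=3
  .##.# -> .   bit 13 = 0  t=1,i=13
  .##.. -> .   bit 12 = 0  t=0,i=11
  .#.## -> .   bit 11 = 0  t=0,i=9
  .#.#. -> #   bit 10 = 1  t=0,i=7
  .#..# -> .   bit 9 = 0  t=1,i=1
  .#... -> .   bit 8 = 0  t=2,i=13
  ..### -> .   bit 7 = 0  t=1,i=3
  ..##. -> #   bit 6 = 1  t=1,i=12
  ..#.# -> .   bit 5 = 0  t=0,i=14
  ..#.. -> #   bit 4 = 1  t=4,i=8
  ...## -> .   bit 3 = 0  t=1,i=11
  ...#. -> #   bit 2 = 1  t=2,i=9
  ....# -> #   bit 1 = 1  t=2,i=3
  ..... -> .   bit 0 = 0  t=2,i=15
  bits 10100110001101110100010001010110 = 2788639830

2788639830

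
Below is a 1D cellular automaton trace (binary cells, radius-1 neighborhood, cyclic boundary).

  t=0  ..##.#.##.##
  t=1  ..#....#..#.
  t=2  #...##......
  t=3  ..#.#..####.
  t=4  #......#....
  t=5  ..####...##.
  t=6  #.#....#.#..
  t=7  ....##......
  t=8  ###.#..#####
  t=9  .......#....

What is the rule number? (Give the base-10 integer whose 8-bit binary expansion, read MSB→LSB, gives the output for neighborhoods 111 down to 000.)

9

  nb ###: next=.  (t=3,i=8, bit7=0)
  nb ##.: next=.  (t=0,i=3, bit6=0)
  nb #.#: next=.  (t=0,i=4, bit5=0)
  nb #..: next=.  (t=0,i=0, bit4=0)
  nb .##: next=#  (t=0,i=2, bit3=1)
  nb .#.: next=.  (t=0,i=5, bit2=0)
  nb ..#: next=.  (t=0,i=1, bit1=0)
  nb ...: next=#  (t=1,i=0, bit0=1)
  bits 00001001 = 9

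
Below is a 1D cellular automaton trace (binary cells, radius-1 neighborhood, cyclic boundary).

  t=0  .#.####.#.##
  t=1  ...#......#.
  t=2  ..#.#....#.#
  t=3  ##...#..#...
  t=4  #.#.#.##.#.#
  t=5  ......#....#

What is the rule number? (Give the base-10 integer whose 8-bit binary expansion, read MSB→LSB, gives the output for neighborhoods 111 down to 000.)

  [7] ### => .  t=0,i=4
  [6] ##. => .  t=0,i=6
  [5] #.# => .  t=0,i=0
  [4] #.. => #  t=1,i=4
  [3] .## => #  t=0,i=3
  [2] .#. => .  t=0,i=1
  [1] ..# => #  t=1,i=2
  [0] ... => .  t=1,i=0
  bits 00011010 = 26

26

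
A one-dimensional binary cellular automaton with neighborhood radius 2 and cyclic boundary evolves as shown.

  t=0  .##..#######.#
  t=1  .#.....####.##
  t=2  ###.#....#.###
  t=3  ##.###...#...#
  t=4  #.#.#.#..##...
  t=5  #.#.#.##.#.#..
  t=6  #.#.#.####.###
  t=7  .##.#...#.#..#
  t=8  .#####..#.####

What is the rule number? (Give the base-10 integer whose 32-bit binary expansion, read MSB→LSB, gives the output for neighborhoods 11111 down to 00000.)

3446956913

  [31] ##### => #  t=0,i=7
  [30] ####. => #  t=0,i=10
  [29] ###.# => .  t=0,i=11
  [28] ###.. => .  t=3,i=5
  [27] ##.## => #  t=1,i=11
  [26] ##.#. => #  t=0,i=12
  [25] ##..# => .  t=0,i=3
  [24] ##... => #  t=3,i=6
  [23] #.### => .  t=2,i=11
  [22] #.##. => #  t=0,i=1
  [21] #.#.# => #  t=0,i=13
  [20] #.#.. => #  t=1,i=1
  [19] #..## => .  t=0,i=4
  [18] #..#. => #  t=5,i=13
  [17] #...# => .  t=3,i=7
  [16] #.... => .  t=1,i=3
  [15] .#### => .  t=0,i=6
  [14] .###. => #  t=3,i=0
  [13] .##.# => #  t=1,i=13
  [12] .##.. => .  t=0,i=2
  [11] .#.## => .  t=0,i=0
  [10] .#.#. => .  t=4,i=1
  [9] .#..# => #  t=4,i=7
  [8] .#... => #  t=1,i=2
  [7] ..### => .  t=0,i=5
  [6] ..##. => #  t=4,i=9
  [5] ..#.# => #  t=2,i=9
  [4] ..#.. => #  t=3,i=9
  [3] ...## => .  t=1,i=6
  [2] ...#. => .  t=2,i=8
  [1] ....# => .  t=1,i=5
  [0] ..... => #  t=1,i=4
  bits 11001101011101000110001101110001 = 3446956913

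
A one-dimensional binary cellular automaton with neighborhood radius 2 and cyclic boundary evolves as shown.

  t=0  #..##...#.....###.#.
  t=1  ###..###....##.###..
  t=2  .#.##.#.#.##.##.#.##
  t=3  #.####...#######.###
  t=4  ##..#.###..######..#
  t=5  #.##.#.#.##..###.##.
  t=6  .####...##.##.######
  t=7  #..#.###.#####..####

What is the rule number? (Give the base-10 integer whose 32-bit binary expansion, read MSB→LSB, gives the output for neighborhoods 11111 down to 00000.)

  [31] ##### => #  t=3,i=11
  [30] ####. => #  t=3,i=4
  [29] ###.# => #  t=0,i=16
  [28] ###.. => .  t=1,i=2
  [27] ##.## => #  t=1,i=14
  [26] ##.#. => #  t=0,i=17
  [25] ##..# => #  t=1,i=3
  [24] ##... => #  t=0,i=5
  [23] #.### => .  t=1,i=15
  [22] #.##. => #  t=2,i=3
  [21] #.#.# => .  t=0,i=18
  [20] #.#.. => #  t=0,i=0
  [19] #..## => #  t=0,i=2
  [18] #..#. => #  t=4,i=3
  [17] #...# => #  t=0,i=6
  [16] #.... => .  t=0,i=10
  [15] .#### => .  t=3,i=3
  [14] .###. => #  t=0,i=15
  [13] .##.# => #  t=1,i=13
  [12] .##.. => .  t=0,i=4
  [11] .#.## => #  t=2,i=2
  [10] .#.#. => .  t=0,i=19
  [9] .#..# => #  t=0,i=1
  [8] .#... => .  t=0,i=9
  [7] ..### => .  t=0,i=14
  [6] ..##. => .  t=0,i=3
  [5] ..#.# => .  t=4,i=4
  [4] ..#.. => .  t=0,i=8
  [3] ...## => #  t=0,i=13
  [2] ...#. => #  t=0,i=7
  [1] ....# => #  t=0,i=12
  [0] ..... => .  t=0,i=11
  bits 11101111010111100110101000001110 = 4015942158

4015942158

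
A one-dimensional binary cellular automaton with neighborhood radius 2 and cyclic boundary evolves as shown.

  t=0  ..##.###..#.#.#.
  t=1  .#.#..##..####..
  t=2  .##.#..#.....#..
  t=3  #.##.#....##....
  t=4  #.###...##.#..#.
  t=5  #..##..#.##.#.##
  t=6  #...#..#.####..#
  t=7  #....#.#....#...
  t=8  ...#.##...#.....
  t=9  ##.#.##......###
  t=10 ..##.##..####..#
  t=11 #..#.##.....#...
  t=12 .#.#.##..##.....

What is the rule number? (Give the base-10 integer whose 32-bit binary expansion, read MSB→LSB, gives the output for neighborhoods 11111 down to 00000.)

  [31] ##### => #  t=9,i=15
  [30] ####. => .  t=1,i=12
  [29] ###.# => .  t=9,i=1
  [28] ###.. => #  t=0,i=7
  [27] ##.## => .  t=0,i=4
  [26] ##.#. => #  t=2,i=3
  [25] ##..# => .  t=0,i=8
  [24] ##... => .  t=1,i=14
  [23] #.### => .  t=0,i=5
  [22] #.##. => #  t=3,i=2
  [21] #.#.# => #  t=0,i=12
  [20] #.#.. => .  t=0,i=14
  [19] #..## => .  t=1,i=5
  [18] #..#. => .  t=0,i=9
  [17] #...# => .  t=0,i=0
  [16] #.... => .  t=2,i=9
  [15] .#### => .  t=1,i=11
  [14] .###. => #  t=0,i=6
  [13] .##.# => #  t=0,i=3
  [12] .##.. => #  t=1,i=7
  [11] .#.## => .  t=3,i=1
  [10] .#.#. => #  t=0,i=11
  [9] .#..# => #  t=1,i=4
  [8] .#... => .  t=0,i=15
  [7] ..### => .  t=1,i=10
  [6] ..##. => .  t=0,i=2
  [5] ..#.# => #  t=0,i=10
  [4] ..#.. => .  t=2,i=7
  [3] ...## => #  t=0,i=1
  [2] ...#. => .  t=1,i=0
  [1] ....# => #  t=2,i=11
  [0] ..... => #  t=2,i=10
  bits 10010100011000000111011000101011 = 2489349675

2489349675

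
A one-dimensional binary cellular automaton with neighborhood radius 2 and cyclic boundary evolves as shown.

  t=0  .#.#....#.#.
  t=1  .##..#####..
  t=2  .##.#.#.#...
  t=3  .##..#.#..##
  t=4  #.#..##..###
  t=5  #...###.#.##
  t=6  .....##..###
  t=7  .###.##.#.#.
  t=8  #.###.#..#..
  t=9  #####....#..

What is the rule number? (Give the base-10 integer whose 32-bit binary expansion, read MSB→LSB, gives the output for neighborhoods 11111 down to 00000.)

1753873527

  nb #####: next=.  (t=1,i=7, bit31=0)
  nb ####.: next=#  (t=1,i=8, bit30=1)
  nb ###.#: next=#  (t=4,i=0, bit29=1)
  nb ###..: next=.  (t=1,i=9, bit28=0)
  nb ##.##: next=#  (t=3,i=0, bit27=1)
  nb ##.#.: next=.  (t=2,i=3, bit26=0)
  nb ##..#: next=.  (t=1,i=3, bit25=0)
  nb ##...: next=.  (t=1,i=10, bit24=0)
  nb #.###: next=#  (t=5,i=10, bit23=1)
  nb #.##.: next=.  (t=3,i=1, bit22=0)
  nb #.#.#: next=.  (t=2,i=4, bit21=0)
  nb #.#..: next=.  (t=0,i=3, bit20=0)
  nb #..##: next=#  (t=1,i=4, bit19=1)
  nb #..#.: next=.  (t=0,i=0, bit18=0)
  nb #...#: next=.  (t=1,i=11, bit17=0)
  nb #....: next=#  (t=0,i=5, bit16=1)
  nb .####: next=#  (t=1,i=6, bit15=1)
  nb .###.: next=#  (t=5,i=5, bit14=1)
  nb .##.#: next=#  (t=2,i=2, bit13=1)
  nb .##..: next=#  (t=1,i=2, bit12=1)
  nb .#.##: next=#  (t=5,i=9, bit11=1)
  nb .#.#.: next=#  (t=0,i=2, bit10=1)
  nb .#..#: next=.  (t=0,i=11, bit9=0)
  nb .#...: next=.  (t=0,i=4, bit8=0)
  nb ..###: next=.  (t=1,i=5, bit7=0)
  nb ..##.: next=#  (t=1,i=1, bit6=1)
  nb ..#.#: next=#  (t=0,i=1, bit5=1)
  nb ..#..: next=#  (t=8,i=9, bit4=1)
  nb ...##: next=.  (t=1,i=0, bit3=0)
  nb ...#.: next=#  (t=0,i=7, bit2=1)
  nb ....#: next=#  (t=0,i=6, bit1=1)
  nb .....: next=#  (t=6,i=2, bit0=1)
  bits 01101000100010011111110001110111 = 1753873527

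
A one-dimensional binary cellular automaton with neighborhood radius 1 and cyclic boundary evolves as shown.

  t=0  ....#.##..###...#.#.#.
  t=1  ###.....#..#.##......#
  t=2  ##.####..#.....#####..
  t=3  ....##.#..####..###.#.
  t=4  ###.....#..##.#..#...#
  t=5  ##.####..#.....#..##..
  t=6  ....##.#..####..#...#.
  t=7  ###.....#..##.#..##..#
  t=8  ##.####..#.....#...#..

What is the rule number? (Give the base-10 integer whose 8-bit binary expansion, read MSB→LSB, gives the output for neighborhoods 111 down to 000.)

145

  ###|#  b7=1 t=0,i=11
  ##.|.  b6=0 t=0,i=7
  #.#|.  b5=0 t=0,i=5
  #..|#  b4=1 t=0,i=8
  .##|.  b3=0 t=0,i=6
  .#.|.  b2=0 t=0,i=4
  ..#|.  b1=0 t=0,i=3
  ...|#  b0=1 t=0,i=0
  bits 10010001 = 145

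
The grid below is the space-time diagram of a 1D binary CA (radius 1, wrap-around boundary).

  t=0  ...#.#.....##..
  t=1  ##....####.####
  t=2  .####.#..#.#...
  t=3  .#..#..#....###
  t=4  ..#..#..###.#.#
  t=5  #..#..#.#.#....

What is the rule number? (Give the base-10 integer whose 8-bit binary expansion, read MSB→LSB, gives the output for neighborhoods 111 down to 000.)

89

  nb ###: next=.  (t=1,i=0, bit7=0)
  nb ##.: next=#  (t=0,i=12, bit6=1)
  nb #.#: next=.  (t=0,i=4, bit5=0)
  nb #..: next=#  (t=0,i=6, bit4=1)
  nb .##: next=#  (t=0,i=11, bit3=1)
  nb .#.: next=.  (t=0,i=3, bit2=0)
  nb ..#: next=.  (t=0,i=2, bit1=0)
  nb ...: next=#  (t=0,i=0, bit0=1)
  bits 01011001 = 89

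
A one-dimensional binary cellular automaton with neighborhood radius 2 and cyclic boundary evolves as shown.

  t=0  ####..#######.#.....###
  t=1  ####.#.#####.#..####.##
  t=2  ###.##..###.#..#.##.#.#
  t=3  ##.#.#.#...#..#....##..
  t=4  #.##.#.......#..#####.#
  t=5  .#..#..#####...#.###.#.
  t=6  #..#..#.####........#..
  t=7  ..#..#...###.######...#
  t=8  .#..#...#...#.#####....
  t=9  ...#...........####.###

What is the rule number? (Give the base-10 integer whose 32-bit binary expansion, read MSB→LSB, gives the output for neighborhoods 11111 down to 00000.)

  nb #####: next=#  (t=0,i=0, bit31=1)
  nb ####.: next=#  (t=0,i=2, bit30=1)
  nb ###.#: next=.  (t=0,i=12, bit29=0)
  nb ###..: next=#  (t=0,i=3, bit28=1)
  nb ##.##: next=#  (t=1,i=20, bit27=1)
  nb ##.#.: next=#  (t=0,i=13, bit26=1)
  nb ##..#: next=.  (t=0,i=4, bit25=0)
  nb ##...: next=.  (t=5,i=12, bit24=0)
  nb #.###: next=.  (t=1,i=7, bit23=0)
  nb #.##.: next=.  (t=2,i=4, bit22=0)
  nb #.#.#: next=#  (t=1,i=5, bit21=1)
  nb #.#..: next=.  (t=0,i=14, bit20=0)
  nb #..##: next=#  (t=0,i=5, bit19=1)
  nb #..#.: next=#  (t=2,i=14, bit18=1)
  nb #...#: next=.  (t=3,i=9, bit17=0)
  nb #....: next=#  (t=0,i=16, bit16=1)
  nb .####: next=#  (t=0,i=7, bit15=1)
  nb .###.: next=.  (t=2,i=9, bit14=0)
  nb .##.#: next=.  (t=2,i=18, bit13=0)
  nb .##..: next=#  (t=2,i=5, bit12=1)
  nb .#.##: next=.  (t=1,i=6, bit11=0)
  nb .#.#.: next=.  (t=3,i=4, bit10=0)
  nb .#..#: next=.  (t=1,i=14, bit9=0)
  nb .#...: next=.  (t=0,i=15, bit8=0)
  nb ..###: next=.  (t=0,i=6, bit7=0)
  nb ..##.: next=#  (t=3,i=0, bit6=1)
  nb ..#.#: next=.  (t=2,i=15, bit5=0)
  nb ..#..: next=.  (t=3,i=11, bit4=0)
  nb ...##: next=#  (t=0,i=19, bit3=1)
  nb ...#.: next=.  (t=3,i=10, bit2=0)
  nb ....#: next=#  (t=0,i=18, bit1=1)
  nb .....: next=#  (t=0,i=17, bit0=1)
  bits 11011100001011011001000001001011 = 3693973579

3693973579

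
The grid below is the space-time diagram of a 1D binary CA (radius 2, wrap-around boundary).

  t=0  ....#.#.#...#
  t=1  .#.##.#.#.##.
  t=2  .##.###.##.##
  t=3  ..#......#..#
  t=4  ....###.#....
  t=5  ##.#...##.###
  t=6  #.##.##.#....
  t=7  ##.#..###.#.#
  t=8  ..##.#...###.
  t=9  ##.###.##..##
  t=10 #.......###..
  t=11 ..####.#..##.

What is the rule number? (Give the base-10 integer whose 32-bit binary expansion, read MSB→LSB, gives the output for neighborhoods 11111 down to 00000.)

1463498797

  ##### -> .   bit 31 = 0  t=5,i=12
  ####. -> #   bit 30 = 1  t=5,i=0
  ###.# -> .   bit 29 = 0  t=2,i=6
  ###.. -> #   bit 28 = 1  t=8,i=11
  ##.## -> .   bit 27 = 0  t=2,i=0
  ##.#. -> #   bit 26 = 1  t=1,i=5
  ##..# -> #   bit 25 = 1  t=1,i=12
  ##... -> #   bit 24 = 1  t=8,i=12
  #.### -> .   bit 23 = 0  t=2,i=4
  #.##. -> .   bit 22 = 0  t=1,i=3
  #.#.# -> #   bit 21 = 1  t=0,i=6
  #.#.. -> #   bit 20 = 1  t=0,i=8
  #..## -> #   bit 19 = 1  t=7,i=5
  #..#. -> .   bit 18 = 0  t=1,i=0
  #...# -> #   bit 17 = 1  t=0,i=10
  #.... -> #   bit 16 = 1  t=0,i=1
  .#### -> .   bit 15 = 0  t=5,i=11
  .###. -> .   bit 14 = 0  t=2,i=5
  .##.# -> #   bit 13 = 1  t=1,i=4
  .##.. -> #   bit 12 = 1  t=1,i=11
  .#.## -> #   bit 11 = 1  t=1,i=2
  .#.#. -> .   bit 10 = 0  t=0,i=5
  .#..# -> .   bit 9 = 0  t=3,i=0
  .#... -> .   bit 8 = 0  t=0,i=0
  ..### -> .   bit 7 = 0  t=4,i=4
  ..##. -> .   bit 6 = 0  t=5,i=7
  ..#.# -> #   bit 5 = 1  t=0,i=4
  ..#.. -> .   bit 4 = 0  t=0,i=12
  ...## -> #   bit 3 = 1  t=4,i=3
  ...#. -> #   bit 2 = 1  t=0,i=3
  ....# -> .   bit 1 = 0  t=0,i=2
  ..... -> #   bit 0 = 1  t=3,i=5
  bits 01010111001110110011100000101101 = 1463498797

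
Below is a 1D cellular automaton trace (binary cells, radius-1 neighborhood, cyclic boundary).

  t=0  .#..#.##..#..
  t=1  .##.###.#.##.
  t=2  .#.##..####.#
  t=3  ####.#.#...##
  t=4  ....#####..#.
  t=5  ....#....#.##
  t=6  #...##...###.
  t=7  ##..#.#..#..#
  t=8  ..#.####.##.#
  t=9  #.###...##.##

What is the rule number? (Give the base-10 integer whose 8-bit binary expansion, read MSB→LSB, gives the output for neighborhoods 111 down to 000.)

60

  ###|.  b7=0 t=1,i=5
  ##.|.  b6=0 t=0,i=7
  #.#|#  b5=1 t=0,i=5
  #..|#  b4=1 t=0,i=2
  .##|#  b3=1 t=0,i=6
  .#.|#  b2=1 t=0,i=1
  ..#|.  b1=0 t=0,i=0
  ...|.  b0=0 t=0,i=12
  bits 00111100 = 60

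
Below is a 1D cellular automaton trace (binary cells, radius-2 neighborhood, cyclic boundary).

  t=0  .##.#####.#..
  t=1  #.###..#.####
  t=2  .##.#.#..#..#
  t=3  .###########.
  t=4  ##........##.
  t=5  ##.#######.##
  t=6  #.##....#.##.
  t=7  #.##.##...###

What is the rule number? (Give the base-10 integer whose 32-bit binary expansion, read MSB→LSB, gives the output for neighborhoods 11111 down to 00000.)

1560229787

  [31] ##### => .  t=0,i=6
  [30] ####. => #  t=0,i=7
  [29] ###.# => .  t=0,i=8
  [28] ###.. => #  t=1,i=4
  [27] ##.## => #  t=0,i=3
  [26] ##.#. => #  t=0,i=9
  [25] ##..# => .  t=1,i=5
  [24] ##... => .  t=4,i=2
  [23] #.### => #  t=0,i=4
  [22] #.##. => #  t=2,i=1
  [21] #.#.# => #  t=2,i=4
  [20] #.#.. => #  t=0,i=10
  [19] #..## => #  t=3,i=0
  [18] #..#. => #  t=1,i=6
  [17] #...# => #  t=0,i=12
  [16] #.... => #  t=4,i=3
  [15] .#### => .  t=0,i=5
  [14] .###. => .  t=1,i=3
  [13] .##.# => #  t=0,i=2
  [12] .##.. => #  t=4,i=1
  [11] .#.## => .  t=1,i=8
  [10] .#.#. => #  t=2,i=5
  [9] .#..# => #  t=2,i=7
  [8] .#... => #  t=0,i=11
  [7] ..### => #  t=3,i=1
  [6] ..##. => .  t=0,i=1
  [5] ..#.# => .  t=1,i=7
  [4] ..#.. => #  t=2,i=9
  [3] ...## => #  t=0,i=0
  [2] ...#. => .  t=6,i=7
  [1] ....# => #  t=4,i=8
  [0] ..... => #  t=4,i=4
  bits 01011100111111110011011110011011 = 1560229787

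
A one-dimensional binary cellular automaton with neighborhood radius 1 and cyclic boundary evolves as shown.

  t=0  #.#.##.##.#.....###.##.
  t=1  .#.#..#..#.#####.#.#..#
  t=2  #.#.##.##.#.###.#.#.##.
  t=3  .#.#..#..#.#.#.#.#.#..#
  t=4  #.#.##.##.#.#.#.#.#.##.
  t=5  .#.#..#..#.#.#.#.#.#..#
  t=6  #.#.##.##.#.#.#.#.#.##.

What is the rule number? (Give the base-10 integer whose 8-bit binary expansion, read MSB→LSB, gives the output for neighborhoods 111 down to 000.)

179

  ### -> #   bit 7 = 1  t=0,i=17
  ##. -> .   bit 6 = 0  t=0,i=5
  #.# -> #   bit 5 = 1  t=0,i=1
  #.. -> #   bit 4 = 1  t=0,i=11
  .## -> .   bit 3 = 0  t=0,i=4
  .#. -> .   bit 2 = 0  t=0,i=0
  ..# -> #   bit 1 = 1  t=0,i=15
  ... -> #   bit 0 = 1  t=0,i=12
  bits 10110011 = 179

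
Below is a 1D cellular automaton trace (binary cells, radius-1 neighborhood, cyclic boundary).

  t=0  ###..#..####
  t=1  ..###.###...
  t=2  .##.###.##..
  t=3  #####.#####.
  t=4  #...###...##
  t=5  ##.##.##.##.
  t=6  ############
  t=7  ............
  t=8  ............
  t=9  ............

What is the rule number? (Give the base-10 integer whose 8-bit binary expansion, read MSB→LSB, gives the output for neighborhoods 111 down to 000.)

122

  nb ###: next=.  (t=0,i=0, bit7=0)
  nb ##.: next=#  (t=0,i=2, bit6=1)
  nb #.#: next=#  (t=1,i=5, bit5=1)
  nb #..: next=#  (t=0,i=3, bit4=1)
  nb .##: next=#  (t=0,i=8, bit3=1)
  nb .#.: next=.  (t=0,i=5, bit2=0)
  nb ..#: next=#  (t=0,i=4, bit1=1)
  nb ...: next=.  (t=1,i=0, bit0=0)
  bits 01111010 = 122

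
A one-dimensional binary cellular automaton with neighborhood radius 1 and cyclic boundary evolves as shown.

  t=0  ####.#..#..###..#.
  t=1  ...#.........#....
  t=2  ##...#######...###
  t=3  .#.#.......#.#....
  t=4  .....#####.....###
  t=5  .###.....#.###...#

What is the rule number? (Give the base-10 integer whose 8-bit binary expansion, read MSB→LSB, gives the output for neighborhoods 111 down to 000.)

65

  nb ###: next=.  (t=0,i=1, bit7=0)
  nb ##.: next=#  (t=0,i=3, bit6=1)
  nb #.#: next=.  (t=0,i=4, bit5=0)
  nb #..: next=.  (t=0,i=6, bit4=0)
  nb .##: next=.  (t=0,i=0, bit3=0)
  nb .#.: next=.  (t=0,i=5, bit2=0)
  nb ..#: next=.  (t=0,i=7, bit1=0)
  nb ...: next=#  (t=1,i=0, bit0=1)
  bits 01000001 = 65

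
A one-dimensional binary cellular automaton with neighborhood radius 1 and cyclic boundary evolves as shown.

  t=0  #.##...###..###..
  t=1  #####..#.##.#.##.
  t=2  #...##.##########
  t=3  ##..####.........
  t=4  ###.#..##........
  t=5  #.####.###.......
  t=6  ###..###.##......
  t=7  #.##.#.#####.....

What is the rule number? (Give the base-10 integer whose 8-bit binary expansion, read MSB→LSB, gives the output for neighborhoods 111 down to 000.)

  nb ###: next=.  (t=0,i=8, bit7=0)
  nb ##.: next=#  (t=0,i=3, bit6=1)
  nb #.#: next=#  (t=0,i=1, bit5=1)
  nb #..: next=#  (t=0,i=4, bit4=1)
  nb .##: next=#  (t=0,i=2, bit3=1)
  nb .#.: next=#  (t=0,i=0, bit2=1)
  nb ..#: next=.  (t=0,i=6, bit1=0)
  nb ...: next=.  (t=0,i=5, bit0=0)
  bits 01111100 = 124

124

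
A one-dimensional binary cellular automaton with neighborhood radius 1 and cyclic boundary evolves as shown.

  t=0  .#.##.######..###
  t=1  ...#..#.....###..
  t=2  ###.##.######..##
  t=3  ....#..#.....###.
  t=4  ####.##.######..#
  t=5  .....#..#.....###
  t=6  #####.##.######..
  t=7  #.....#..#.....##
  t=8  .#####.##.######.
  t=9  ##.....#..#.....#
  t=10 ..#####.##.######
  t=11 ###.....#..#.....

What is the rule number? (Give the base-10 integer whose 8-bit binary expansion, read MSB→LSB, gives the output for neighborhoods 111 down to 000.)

27

  [7] ### => .  t=0,i=7
  [6] ##. => .  t=0,i=4
  [5] #.# => .  t=0,i=0
  [4] #.. => #  t=0,i=12
  [3] .## => #  t=0,i=3
  [2] .#. => .  t=0,i=1
  [1] ..# => #  t=0,i=13
  [0] ... => #  t=1,i=0
  bits 00011011 = 27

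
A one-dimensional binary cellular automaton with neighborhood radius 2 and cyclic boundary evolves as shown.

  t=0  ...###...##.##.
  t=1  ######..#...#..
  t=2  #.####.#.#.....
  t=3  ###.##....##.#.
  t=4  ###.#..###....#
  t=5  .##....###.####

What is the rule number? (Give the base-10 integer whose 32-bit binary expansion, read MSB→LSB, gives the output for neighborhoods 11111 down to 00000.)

4039461290

  #####|#  b31=1 t=1,i=2
  ####.|#  b30=1 t=1,i=4
  ###.#|#  b29=1 t=2,i=5
  ###..|#  b28=1 t=0,i=5
  ##.##|.  b27=0 t=0,i=11
  ##.#.|.  b26=0 t=2,i=6
  ##..#|.  b25=0 t=1,i=6
  ##...|.  b24=0 t=0,i=6
  #.###|#  b23=1 t=2,i=2
  #.##.|#  b22=1 t=0,i=12
  #.#.#|.  b21=0 t=2,i=7
  #.#..|.  b20=0 t=2,i=9
  #..##|.  b19=0 t=1,i=14
  #..#.|#  b18=1 t=1,i=7
  #...#|.  b17=0 t=0,i=7
  #....|#  b16=1 t=0,i=0
  .####|.  b15=0 t=1,i=1
  .###.|#  b14=1 t=0,i=4
  .##.#|.  b13=0 t=0,i=10
  .##..|.  b12=0 t=0,i=13
  .#.##|#  b11=1 t=2,i=1
  .#.#.|.  b10=0 t=2,i=8
  .#..#|.  b9=0 t=1,i=13
  .#...|#  b8=1 t=1,i=9
  ..###|#  b7=1 t=0,i=3
  ..##.|.  b6=0 t=0,i=9
  ..#.#|#  b5=1 t=2,i=0
  ..#..|.  b4=0 t=1,i=8
  ...##|#  b3=1 t=0,i=2
  ...#.|.  b2=0 t=1,i=11
  ....#|#  b1=1 t=0,i=1
  .....|.  b0=0 t=2,i=12
  bits 11110000110001010100100110101010 = 4039461290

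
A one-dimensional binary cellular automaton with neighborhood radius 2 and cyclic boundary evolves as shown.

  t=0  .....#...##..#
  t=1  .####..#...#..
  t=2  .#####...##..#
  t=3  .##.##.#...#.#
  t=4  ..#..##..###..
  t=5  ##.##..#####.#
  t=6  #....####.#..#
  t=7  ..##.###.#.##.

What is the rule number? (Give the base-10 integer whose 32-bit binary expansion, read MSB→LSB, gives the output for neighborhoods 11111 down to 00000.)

  #####|.  b31=0 t=2,i=3
  ####.|#  b30=1 t=1,i=3
  ###.#|.  b29=0 t=5,i=1
  ###..|#  b28=1 t=1,i=4
  ##.##|.  b27=0 t=3,i=3
  ##.#.|#  b26=1 t=3,i=6
  ##..#|#  b25=1 t=0,i=11
  ##...|.  b24=0 t=2,i=6
  #.###|#  b23=1 t=2,i=1
  #.##.|.  b22=0 t=3,i=1
  #.#.#|.  b21=0 t=3,i=13
  #.#..|.  b20=0 t=3,i=7
  #..##|#  b19=1 t=4,i=4
  #..#.|.  b18=0 t=0,i=12
  #...#|#  b17=1 t=0,i=7
  #....|#  b16=1 t=0,i=1
  .####|#  b15=1 t=1,i=2
  .###.|#  b14=1 t=4,i=10
  .##.#|#  b13=1 t=3,i=2
  .##..|.  b12=0 t=0,i=10
  .#.##|.  b11=0 t=2,i=0
  .#.#.|.  b10=0 t=3,i=12
  .#..#|#  b9=1 t=4,i=3
  .#...|.  b8=0 t=0,i=0
  ..###|#  b7=1 t=1,i=1
  ..##.|.  b6=0 t=0,i=9
  ..#.#|#  b5=1 t=2,i=13
  ..#..|.  b4=0 t=0,i=5
  ...##|.  b3=0 t=0,i=8
  ...#.|#  b2=1 t=0,i=4
  ....#|#  b1=1 t=0,i=3
  .....|#  b0=1 t=0,i=2
  bits 01010110100010111110001010100111 = 1452008103

1452008103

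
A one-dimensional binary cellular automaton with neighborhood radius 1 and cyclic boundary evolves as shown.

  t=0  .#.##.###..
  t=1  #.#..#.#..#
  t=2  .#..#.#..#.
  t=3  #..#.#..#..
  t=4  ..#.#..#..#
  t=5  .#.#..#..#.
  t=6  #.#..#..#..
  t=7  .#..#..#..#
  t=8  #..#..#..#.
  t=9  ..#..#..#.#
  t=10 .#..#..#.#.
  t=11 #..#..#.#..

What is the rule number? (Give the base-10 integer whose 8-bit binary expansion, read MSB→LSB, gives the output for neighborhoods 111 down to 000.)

163

  nb ###: next=#  (t=0,i=7, bit7=1)
  nb ##.: next=.  (t=0,i=4, bit6=0)
  nb #.#: next=#  (t=0,i=2, bit5=1)
  nb #..: next=.  (t=0,i=9, bit4=0)
  nb .##: next=.  (t=0,i=3, bit3=0)
  nb .#.: next=.  (t=0,i=1, bit2=0)
  nb ..#: next=#  (t=0,i=0, bit1=1)
  nb ...: next=#  (t=0,i=10, bit0=1)
  bits 10100011 = 163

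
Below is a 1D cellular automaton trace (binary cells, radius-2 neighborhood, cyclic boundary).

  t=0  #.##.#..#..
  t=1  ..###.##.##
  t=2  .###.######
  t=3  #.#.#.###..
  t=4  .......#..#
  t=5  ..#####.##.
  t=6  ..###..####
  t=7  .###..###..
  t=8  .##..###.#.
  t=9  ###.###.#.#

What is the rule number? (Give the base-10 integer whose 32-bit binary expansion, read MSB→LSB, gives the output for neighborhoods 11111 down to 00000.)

2370630343

  ##### -> #   bit 31 = 1  t=2,i=7
  ####. -> .   bit 30 = 0  t=2,i=9
  ###.# -> .   bit 29 = 0  t=1,i=4
  ###.. -> .   bit 28 = 0  t=3,i=8
  ##.## -> #   bit 27 = 1  t=1,i=5
  ##.#. -> #   bit 26 = 1  t=0,i=4
  ##..# -> .   bit 25 = 0  t=1,i=0
  ##... -> #   bit 24 = 1  t=5,i=10
  #.### -> .   bit 23 = 0  t=2,i=1
  #.##. -> #   bit 22 = 1  t=0,i=2
  #.#.# -> .   bit 21 = 0  t=3,i=2
  #.#.. -> .   bit 20 = 0  t=0,i=5
  #..## -> #   bit 19 = 1  t=1,i=1
  #..#. -> #   bit 18 = 1  t=0,i=7
  #...# -> .   bit 17 = 0  t=5,i=0
  #.... -> .   bit 16 = 0  t=4,i=1
  .#### -> #   bit 15 = 1  t=2,i=6
  .###. -> #   bit 14 = 1  t=1,i=3
  .##.# -> #   bit 13 = 1  t=0,i=3
  .##.. -> #   bit 12 = 1  t=1,i=10
  .#.## -> .   bit 11 = 0  t=0,i=1
  .#.#. -> .   bit 10 = 0  t=3,i=1
  .#..# -> #   bit 9 = 1  t=0,i=6
  .#... -> .   bit 8 = 0  t=4,i=0
  ..### -> #   bit 7 = 1  t=1,i=2
  ..##. -> #   bit 6 = 1  t=8,i=1
  ..#.# -> .   bit 5 = 0  t=0,i=0
  ..#.. -> .   bit 4 = 0  t=0,i=8
  ...## -> .   bit 3 = 0  t=5,i=1
  ...#. -> #   bit 2 = 1  t=4,i=6
  ....# -> #   bit 1 = 1  t=4,i=5
  ..... -> #   bit 0 = 1  t=4,i=2
  bits 10001101010011001111001011000111 = 2370630343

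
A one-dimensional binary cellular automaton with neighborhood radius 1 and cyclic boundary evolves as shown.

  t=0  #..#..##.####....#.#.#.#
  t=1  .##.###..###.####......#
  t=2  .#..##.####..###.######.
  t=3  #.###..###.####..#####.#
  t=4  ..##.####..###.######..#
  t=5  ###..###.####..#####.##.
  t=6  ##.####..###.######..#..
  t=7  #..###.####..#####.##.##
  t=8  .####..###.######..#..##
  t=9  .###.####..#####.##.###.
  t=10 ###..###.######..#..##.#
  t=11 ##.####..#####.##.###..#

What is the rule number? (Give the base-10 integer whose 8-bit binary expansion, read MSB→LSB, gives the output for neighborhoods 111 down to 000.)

  nb ###: next=#  (t=0,i=10, bit7=1)
  nb ##.: next=.  (t=0,i=0, bit6=0)
  nb #.#: next=.  (t=0,i=8, bit5=0)
  nb #..: next=#  (t=0,i=1, bit4=1)
  nb .##: next=#  (t=0,i=6, bit3=1)
  nb .#.: next=.  (t=0,i=3, bit2=0)
  nb ..#: next=#  (t=0,i=2, bit1=1)
  nb ...: next=#  (t=0,i=14, bit0=1)
  bits 10011011 = 155

155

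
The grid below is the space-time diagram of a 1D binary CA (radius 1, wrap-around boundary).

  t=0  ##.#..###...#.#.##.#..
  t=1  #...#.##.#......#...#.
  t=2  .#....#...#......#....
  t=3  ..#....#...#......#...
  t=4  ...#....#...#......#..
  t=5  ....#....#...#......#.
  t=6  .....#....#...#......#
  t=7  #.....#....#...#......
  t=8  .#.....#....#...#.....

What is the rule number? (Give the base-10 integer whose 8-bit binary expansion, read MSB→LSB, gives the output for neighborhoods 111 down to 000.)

152

  ###|#  b7=1 t=0,i=7
  ##.|.  b6=0 t=0,i=1
  #.#|.  b5=0 t=0,i=2
  #..|#  b4=1 t=0,i=4
  .##|#  b3=1 t=0,i=0
  .#.|.  b2=0 t=0,i=3
  ..#|.  b1=0 t=0,i=5
  ...|.  b0=0 t=0,i=10
  bits 10011000 = 152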